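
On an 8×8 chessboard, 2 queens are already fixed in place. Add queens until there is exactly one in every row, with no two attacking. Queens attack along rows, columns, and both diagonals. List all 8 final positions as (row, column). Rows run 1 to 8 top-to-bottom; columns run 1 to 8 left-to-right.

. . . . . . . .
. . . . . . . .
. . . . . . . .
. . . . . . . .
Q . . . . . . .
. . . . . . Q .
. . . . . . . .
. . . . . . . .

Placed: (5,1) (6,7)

Row 1: attacked by (5,1)→{1,5}; (6,7)→{2,7}. Safe: 3, 4, 6, 8. Place at column 4.
Row 2: attacked by (1,4)→{3,4,5}; (5,1)→{1,4}; (6,7)→{3,7}. Safe: 2, 6, 8. Place at column 8.
Row 3: attacked by (1,4)→{2,4,6}; (2,8)→{7,8}; (5,1)→{1,3}; (6,7)→{4,7}. Safe: 5. Place at column 5.
Row 4: attacked by (1,4)→{1,4,7}; (2,8)→{6,8}; (3,5)→{4,5,6}; (5,1)→{1,2}; (6,7)→{5,7}. Safe: 3. Place at column 3.
Row 7: attacked by (1,4)→{4}; (2,8)→{3,8}; (3,5)→{1,5}; (4,3)→{3,6}; (5,1)→{1,3}; (6,7)→{6,7,8}. Safe: 2. Place at column 2.
Row 8: attacked by (1,4)→{4}; (2,8)→{2,8}; (3,5)→{5}; (4,3)→{3,7}; (5,1)→{1,4}; (6,7)→{5,7}; (7,2)→{1,2,3}. Safe: 6. Place at column 6.
Columns [4, 8, 5, 3, 1, 7, 2, 6], r−c [-3, -6, -2, 1, 4, -1, 5, 2], r+c [5, 10, 8, 7, 6, 13, 9, 14] are all distinct, so no two queens attack.

(1,4) (2,8) (3,5) (4,3) (5,1) (6,7) (7,2) (8,6)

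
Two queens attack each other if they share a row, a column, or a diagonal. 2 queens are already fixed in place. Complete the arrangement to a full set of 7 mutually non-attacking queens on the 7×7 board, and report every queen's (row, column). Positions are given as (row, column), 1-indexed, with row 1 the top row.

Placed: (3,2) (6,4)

Row 1: attacked by (3,2)→{2,4}; (6,4)→{4}. Safe: 1, 3, 5, 6, 7. Place at column 3.
Row 2: attacked by (1,3)→{2,3,4}; (3,2)→{1,2,3}; (6,4)→{4}. Safe: 5, 6, 7. Place at column 6.
Row 4: attacked by (1,3)→{3,6}; (2,6)→{4,6}; (3,2)→{1,2,3}; (6,4)→{2,4,6}. Safe: 5, 7. Place at column 5.
Row 5: attacked by (1,3)→{3,7}; (2,6)→{3,6}; (3,2)→{2,4}; (4,5)→{4,5,6}; (6,4)→{3,4,5}. Safe: 1. Place at column 1.
Row 7: attacked by (1,3)→{3}; (2,6)→{1,6}; (3,2)→{2,6}; (4,5)→{2,5}; (5,1)→{1,3}; (6,4)→{3,4,5}. Safe: 7. Place at column 7.
Columns [3, 6, 2, 5, 1, 4, 7], r−c [-2, -4, 1, -1, 4, 2, 0], r+c [4, 8, 5, 9, 6, 10, 14] are all distinct, so no two queens attack.

(1,3) (2,6) (3,2) (4,5) (5,1) (6,4) (7,7)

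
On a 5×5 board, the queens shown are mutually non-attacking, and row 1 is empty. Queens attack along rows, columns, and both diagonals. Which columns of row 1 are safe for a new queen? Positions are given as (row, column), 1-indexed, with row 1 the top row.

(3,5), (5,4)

(3,5) attacks row 1 at column 5 and diagonals 3.
(5,4) attacks row 1 at column 4.
Attacked columns: {3, 4, 5}. Safe: {1, 2}.

columns 1, 2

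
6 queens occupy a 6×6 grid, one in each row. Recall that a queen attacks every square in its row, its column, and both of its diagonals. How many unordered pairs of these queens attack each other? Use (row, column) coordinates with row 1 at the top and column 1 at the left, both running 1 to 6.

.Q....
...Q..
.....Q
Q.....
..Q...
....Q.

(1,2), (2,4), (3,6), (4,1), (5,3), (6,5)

0

All columns are distinct and no two queens satisfy |Δrow| = |Δcol|, so no pair attacks.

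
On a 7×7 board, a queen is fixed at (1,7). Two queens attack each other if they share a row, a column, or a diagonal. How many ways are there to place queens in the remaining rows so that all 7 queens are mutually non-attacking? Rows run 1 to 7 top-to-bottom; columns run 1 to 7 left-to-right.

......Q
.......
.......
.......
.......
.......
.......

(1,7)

Branch on row 2: col 1 → 0; col 2 → 1; col 3 → 1; col 4 → 1; col 5 → 1.
Sum: 0 + 1 + 1 + 1 + 1 = 4.

4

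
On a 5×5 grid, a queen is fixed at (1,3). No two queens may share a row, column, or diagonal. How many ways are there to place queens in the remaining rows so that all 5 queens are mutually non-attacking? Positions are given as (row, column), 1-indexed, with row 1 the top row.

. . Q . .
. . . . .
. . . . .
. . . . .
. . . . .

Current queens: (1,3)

2

Branch on row 2: col 1 → 1; col 5 → 1.
Sum: 1 + 1 = 2.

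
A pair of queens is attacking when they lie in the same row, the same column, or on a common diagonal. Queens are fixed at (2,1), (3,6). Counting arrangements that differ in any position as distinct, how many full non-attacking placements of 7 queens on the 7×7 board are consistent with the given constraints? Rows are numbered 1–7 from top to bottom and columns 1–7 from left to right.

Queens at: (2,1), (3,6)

Branch on row 1: col 3 → 2; col 5 → 1; col 7 → 0.
Sum: 2 + 1 + 0 = 3.

3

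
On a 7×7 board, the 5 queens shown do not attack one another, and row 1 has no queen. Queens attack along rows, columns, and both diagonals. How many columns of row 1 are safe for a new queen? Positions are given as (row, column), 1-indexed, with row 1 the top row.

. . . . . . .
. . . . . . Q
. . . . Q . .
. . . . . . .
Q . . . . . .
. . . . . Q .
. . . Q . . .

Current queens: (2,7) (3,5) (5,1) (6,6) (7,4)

1

(2,7) attacks row 1 at column 7 and diagonals 6.
(3,5) attacks row 1 at column 5 and diagonals 3, 7.
(5,1) attacks row 1 at column 1 and diagonals 5.
(6,6) attacks row 1 at column 6 and diagonals 1.
(7,4) attacks row 1 at column 4.
Attacked columns: {1, 3, 4, 5, 6, 7}. Safe: {2}.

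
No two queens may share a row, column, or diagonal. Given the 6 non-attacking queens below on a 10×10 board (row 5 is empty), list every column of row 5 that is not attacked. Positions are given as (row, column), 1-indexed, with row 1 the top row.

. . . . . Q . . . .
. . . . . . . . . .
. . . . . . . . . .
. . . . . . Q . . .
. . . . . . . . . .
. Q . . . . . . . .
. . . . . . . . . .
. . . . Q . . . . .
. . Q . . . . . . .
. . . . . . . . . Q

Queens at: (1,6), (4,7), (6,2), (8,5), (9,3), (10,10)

(1,6) attacks row 5 at column 6 and diagonals 2, 10.
(4,7) attacks row 5 at column 7 and diagonals 6, 8.
(6,2) attacks row 5 at column 2 and diagonals 1, 3.
(8,5) attacks row 5 at column 5 and diagonals 2, 8.
(9,3) attacks row 5 at column 3 and diagonals 7.
(10,10) attacks row 5 at column 10 and diagonals 5.
Attacked columns: {1, 2, 3, 5, 6, 7, 8, 10}. Safe: {4, 9}.

columns 4, 9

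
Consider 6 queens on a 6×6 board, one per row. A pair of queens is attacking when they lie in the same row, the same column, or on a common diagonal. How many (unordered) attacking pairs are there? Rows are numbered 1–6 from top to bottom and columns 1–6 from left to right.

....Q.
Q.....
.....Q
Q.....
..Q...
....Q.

Same column: (1,5)–(6,5) (column 5); (2,1)–(4,1) (column 1).
Same diagonal: (2,1)–(6,5) (|2−6| = |1−5| = 4).
Total attacking pairs: 3.

3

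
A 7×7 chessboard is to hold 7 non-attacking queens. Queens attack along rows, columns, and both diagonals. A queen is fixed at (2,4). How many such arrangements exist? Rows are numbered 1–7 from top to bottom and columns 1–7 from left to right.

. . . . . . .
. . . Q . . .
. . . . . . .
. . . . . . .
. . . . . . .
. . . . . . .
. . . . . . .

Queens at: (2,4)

Branch on row 1: col 1 → 1; col 2 → 2; col 6 → 2; col 7 → 1.
Sum: 1 + 2 + 2 + 1 = 6.

6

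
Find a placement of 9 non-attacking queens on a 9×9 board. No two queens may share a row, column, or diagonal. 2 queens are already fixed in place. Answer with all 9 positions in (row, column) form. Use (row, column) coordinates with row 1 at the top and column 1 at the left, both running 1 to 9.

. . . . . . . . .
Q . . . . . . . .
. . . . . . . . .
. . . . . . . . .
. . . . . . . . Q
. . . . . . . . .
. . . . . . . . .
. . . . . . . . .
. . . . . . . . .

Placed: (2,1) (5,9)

Row 1: attacked by (2,1)→{1,2}; (5,9)→{5,9}. Safe: 3, 4, 6, 7, 8. Place at column 4.
Row 3: attacked by (1,4)→{2,4,6}; (2,1)→{1,2}; (5,9)→{7,9}. Safe: 3, 5, 8. Place at column 3.
Row 4: attacked by (1,4)→{1,4,7}; (2,1)→{1,3}; (3,3)→{2,3,4}; (5,9)→{8,9}. Safe: 5, 6. Place at column 6.
Row 6: attacked by (1,4)→{4,9}; (2,1)→{1,5}; (3,3)→{3,6}; (4,6)→{4,6,8}; (5,9)→{8,9}. Safe: 2, 7. Place at column 2.
Row 7: attacked by (1,4)→{4}; (2,1)→{1,6}; (3,3)→{3,7}; (4,6)→{3,6,9}; (5,9)→{7,9}; (6,2)→{1,2,3}. Safe: 5, 8. Place at column 8.
Row 8: attacked by (1,4)→{4}; (2,1)→{1,7}; (3,3)→{3,8}; (4,6)→{2,6}; (5,9)→{6,9}; (6,2)→{2,4}; (7,8)→{7,8,9}. Safe: 5. Place at column 5.
Row 9: attacked by (1,4)→{4}; (2,1)→{1,8}; (3,3)→{3,9}; (4,6)→{1,6}; (5,9)→{5,9}; (6,2)→{2,5}; (7,8)→{6,8}; (8,5)→{4,5,6}. Safe: 7. Place at column 7.
Columns [4, 1, 3, 6, 9, 2, 8, 5, 7], r−c [-3, 1, 0, -2, -4, 4, -1, 3, 2], r+c [5, 3, 6, 10, 14, 8, 15, 13, 16] are all distinct, so no two queens attack.

(1,4) (2,1) (3,3) (4,6) (5,9) (6,2) (7,8) (8,5) (9,7)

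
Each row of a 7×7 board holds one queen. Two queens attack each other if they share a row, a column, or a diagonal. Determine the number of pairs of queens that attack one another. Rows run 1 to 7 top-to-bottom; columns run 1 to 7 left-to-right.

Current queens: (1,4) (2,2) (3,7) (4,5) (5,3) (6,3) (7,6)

2

Same column: (5,3)–(6,3) (column 3).
Same diagonal: (4,5)–(6,3) (|4−6| = |5−3| = 2).
Total attacking pairs: 2.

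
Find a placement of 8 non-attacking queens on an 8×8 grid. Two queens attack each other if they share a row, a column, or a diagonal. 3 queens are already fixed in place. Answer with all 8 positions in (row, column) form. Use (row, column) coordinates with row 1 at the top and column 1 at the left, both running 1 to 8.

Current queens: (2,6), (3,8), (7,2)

(1,1) (2,6) (3,8) (4,3) (5,7) (6,4) (7,2) (8,5)

Row 1: attacked by (2,6)→{5,6,7}; (3,8)→{6,8}; (7,2)→{2,8}. Safe: 1, 3, 4. Place at column 1.
Row 4: attacked by (1,1)→{1,4}; (2,6)→{4,6,8}; (3,8)→{7,8}; (7,2)→{2,5}. Safe: 3. Place at column 3.
Row 5: attacked by (1,1)→{1,5}; (2,6)→{3,6}; (3,8)→{6,8}; (4,3)→{2,3,4}; (7,2)→{2,4}. Safe: 7. Place at column 7.
Row 6: attacked by (1,1)→{1,6}; (2,6)→{2,6}; (3,8)→{5,8}; (4,3)→{1,3,5}; (5,7)→{6,7,8}; (7,2)→{1,2,3}. Safe: 4. Place at column 4.
Row 8: attacked by (1,1)→{1,8}; (2,6)→{6}; (3,8)→{3,8}; (4,3)→{3,7}; (5,7)→{4,7}; (6,4)→{2,4,6}; (7,2)→{1,2,3}. Safe: 5. Place at column 5.
Columns [1, 6, 8, 3, 7, 4, 2, 5], r−c [0, -4, -5, 1, -2, 2, 5, 3], r+c [2, 8, 11, 7, 12, 10, 9, 13] are all distinct, so no two queens attack.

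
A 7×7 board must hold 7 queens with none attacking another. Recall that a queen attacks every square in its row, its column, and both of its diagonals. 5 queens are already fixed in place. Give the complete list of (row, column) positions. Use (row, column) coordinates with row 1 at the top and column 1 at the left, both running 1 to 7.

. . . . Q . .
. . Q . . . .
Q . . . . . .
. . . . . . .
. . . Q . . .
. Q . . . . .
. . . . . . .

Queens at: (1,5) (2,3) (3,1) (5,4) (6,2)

(1,5) (2,3) (3,1) (4,6) (5,4) (6,2) (7,7)

Row 4: attacked by (1,5)→{2,5}; (2,3)→{1,3,5}; (3,1)→{1,2}; (5,4)→{3,4,5}; (6,2)→{2,4}. Safe: 6, 7. Place at column 6.
Row 7: attacked by (1,5)→{5}; (2,3)→{3}; (3,1)→{1,5}; (4,6)→{3,6}; (5,4)→{2,4,6}; (6,2)→{1,2,3}. Safe: 7. Place at column 7.
Columns [5, 3, 1, 6, 4, 2, 7], r−c [-4, -1, 2, -2, 1, 4, 0], r+c [6, 5, 4, 10, 9, 8, 14] are all distinct, so no two queens attack.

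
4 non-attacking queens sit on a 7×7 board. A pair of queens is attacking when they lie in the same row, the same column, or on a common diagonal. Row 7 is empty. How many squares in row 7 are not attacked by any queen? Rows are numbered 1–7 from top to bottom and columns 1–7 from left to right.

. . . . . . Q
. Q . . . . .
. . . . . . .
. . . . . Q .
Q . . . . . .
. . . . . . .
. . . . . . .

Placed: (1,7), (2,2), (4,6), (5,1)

(1,7) attacks row 7 at column 7 and diagonals 1.
(2,2) attacks row 7 at column 2 and diagonals 7.
(4,6) attacks row 7 at column 6 and diagonals 3.
(5,1) attacks row 7 at column 1 and diagonals 3.
Attacked columns: {1, 2, 3, 6, 7}. Safe: {4, 5}.

2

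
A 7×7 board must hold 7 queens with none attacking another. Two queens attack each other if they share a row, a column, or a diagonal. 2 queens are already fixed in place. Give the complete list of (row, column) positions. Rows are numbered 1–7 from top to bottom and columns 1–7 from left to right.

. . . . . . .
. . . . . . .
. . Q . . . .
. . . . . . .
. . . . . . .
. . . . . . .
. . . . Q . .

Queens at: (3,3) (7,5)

Row 1: attacked by (3,3)→{1,3,5}; (7,5)→{5}. Safe: 2, 4, 6, 7. Place at column 4.
Row 2: attacked by (1,4)→{3,4,5}; (3,3)→{2,3,4}; (7,5)→{5}. Safe: 1, 6, 7. Place at column 1.
Row 4: attacked by (1,4)→{1,4,7}; (2,1)→{1,3}; (3,3)→{2,3,4}; (7,5)→{2,5}. Safe: 6. Place at column 6.
Row 5: attacked by (1,4)→{4}; (2,1)→{1,4}; (3,3)→{1,3,5}; (4,6)→{5,6,7}; (7,5)→{3,5,7}. Safe: 2. Place at column 2.
Row 6: attacked by (1,4)→{4}; (2,1)→{1,5}; (3,3)→{3,6}; (4,6)→{4,6}; (5,2)→{1,2,3}; (7,5)→{4,5,6}. Safe: 7. Place at column 7.
Columns [4, 1, 3, 6, 2, 7, 5], r−c [-3, 1, 0, -2, 3, -1, 2], r+c [5, 3, 6, 10, 7, 13, 12] are all distinct, so no two queens attack.

(1,4) (2,1) (3,3) (4,6) (5,2) (6,7) (7,5)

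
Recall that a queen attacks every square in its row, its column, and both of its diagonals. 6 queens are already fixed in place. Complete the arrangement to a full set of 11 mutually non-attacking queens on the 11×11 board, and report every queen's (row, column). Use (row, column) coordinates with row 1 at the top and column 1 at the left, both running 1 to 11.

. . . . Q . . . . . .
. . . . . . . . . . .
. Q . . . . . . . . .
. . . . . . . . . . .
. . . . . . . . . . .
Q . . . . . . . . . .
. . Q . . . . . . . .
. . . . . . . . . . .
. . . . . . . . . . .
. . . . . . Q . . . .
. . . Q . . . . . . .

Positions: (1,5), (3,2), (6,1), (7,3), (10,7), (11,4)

(1,5) (2,10) (3,2) (4,9) (5,6) (6,1) (7,3) (8,8) (9,11) (10,7) (11,4)

Row 2: attacked by (1,5)→{4,5,6}; (3,2)→{1,2,3}; (6,1)→{1,5}; (7,3)→{3,8}; (10,7)→{7}; (11,4)→{4}. Safe: 9, 10, 11. Place at column 10.
Row 4: attacked by (1,5)→{2,5,8}; (2,10)→{8,10}; (3,2)→{1,2,3}; (6,1)→{1,3}; (7,3)→{3,6}; (10,7)→{1,7}; (11,4)→{4,11}. Safe: 9. Place at column 9.
Row 5: attacked by (1,5)→{1,5,9}; (2,10)→{7,10}; (3,2)→{2,4}; (4,9)→{8,9,10}; (6,1)→{1,2}; (7,3)→{1,3,5}; (10,7)→{2,7}; (11,4)→{4,10}. Safe: 6, 11. Place at column 6.
Row 8: attacked by (1,5)→{5}; (2,10)→{4,10}; (3,2)→{2,7}; (4,9)→{5,9}; (5,6)→{3,6,9}; (6,1)→{1,3}; (7,3)→{2,3,4}; (10,7)→{5,7,9}; (11,4)→{1,4,7}. Safe: 8, 11. Place at column 8.
Row 9: attacked by (1,5)→{5}; (2,10)→{3,10}; (3,2)→{2,8}; (4,9)→{4,9}; (5,6)→{2,6,10}; (6,1)→{1,4}; (7,3)→{1,3,5}; (8,8)→{7,8,9}; (10,7)→{6,7,8}; (11,4)→{2,4,6}. Safe: 11. Place at column 11.
Columns [5, 10, 2, 9, 6, 1, 3, 8, 11, 7, 4], r−c [-4, -8, 1, -5, -1, 5, 4, 0, -2, 3, 7], r+c [6, 12, 5, 13, 11, 7, 10, 16, 20, 17, 15] are all distinct, so no two queens attack.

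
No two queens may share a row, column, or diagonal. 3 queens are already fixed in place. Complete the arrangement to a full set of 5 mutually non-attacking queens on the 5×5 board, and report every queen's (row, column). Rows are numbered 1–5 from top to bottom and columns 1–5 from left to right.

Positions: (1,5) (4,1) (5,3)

(1,5) (2,2) (3,4) (4,1) (5,3)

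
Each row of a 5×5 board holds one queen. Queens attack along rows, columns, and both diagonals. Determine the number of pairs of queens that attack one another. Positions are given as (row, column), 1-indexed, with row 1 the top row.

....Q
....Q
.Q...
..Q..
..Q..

Same column: (1,5)–(2,5) (column 5); (4,3)–(5,3) (column 3).
Same diagonal: (2,5)–(4,3) (|2−4| = |5−3| = 2); (3,2)–(4,3) (|3−4| = |2−3| = 1).
Total attacking pairs: 4.

4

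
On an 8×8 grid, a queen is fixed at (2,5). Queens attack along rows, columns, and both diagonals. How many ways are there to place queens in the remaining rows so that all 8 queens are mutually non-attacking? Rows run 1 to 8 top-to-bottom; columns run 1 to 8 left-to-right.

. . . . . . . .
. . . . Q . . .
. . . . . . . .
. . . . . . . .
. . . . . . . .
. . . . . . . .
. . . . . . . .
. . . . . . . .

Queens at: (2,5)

Branch on row 1: col 1 → 1; col 2 → 2; col 3 → 4; col 7 → 1; col 8 → 0.
Sum: 1 + 2 + 4 + 1 + 0 = 8.

8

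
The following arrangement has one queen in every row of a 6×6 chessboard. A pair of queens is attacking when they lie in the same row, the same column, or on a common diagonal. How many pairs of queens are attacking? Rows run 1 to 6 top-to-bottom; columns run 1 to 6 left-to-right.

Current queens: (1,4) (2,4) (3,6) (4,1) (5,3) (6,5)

3

Same column: (1,4)–(2,4) (column 4).
Same diagonal: (1,4)–(3,6) (|1−3| = |4−6| = 2); (1,4)–(4,1) (|1−4| = |4−1| = 3).
Total attacking pairs: 3.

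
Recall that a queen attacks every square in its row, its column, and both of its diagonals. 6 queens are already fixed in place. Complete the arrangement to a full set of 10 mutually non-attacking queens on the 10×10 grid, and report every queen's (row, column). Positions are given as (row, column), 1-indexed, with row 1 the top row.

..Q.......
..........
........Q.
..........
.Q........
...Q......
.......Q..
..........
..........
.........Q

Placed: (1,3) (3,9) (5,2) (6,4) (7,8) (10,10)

Row 2: attacked by (1,3)→{2,3,4}; (3,9)→{8,9,10}; (5,2)→{2,5}; (6,4)→{4,8}; (7,8)→{3,8}; (10,10)→{2,10}. Safe: 1, 6, 7. Place at column 6.
Row 4: attacked by (1,3)→{3,6}; (2,6)→{4,6,8}; (3,9)→{8,9,10}; (5,2)→{1,2,3}; (6,4)→{2,4,6}; (7,8)→{5,8}; (10,10)→{4,10}. Safe: 7. Place at column 7.
Row 8: attacked by (1,3)→{3,10}; (2,6)→{6}; (3,9)→{4,9}; (4,7)→{3,7}; (5,2)→{2,5}; (6,4)→{2,4,6}; (7,8)→{7,8,9}; (10,10)→{8,10}. Safe: 1. Place at column 1.
Row 9: attacked by (1,3)→{3}; (2,6)→{6}; (3,9)→{3,9}; (4,7)→{2,7}; (5,2)→{2,6}; (6,4)→{1,4,7}; (7,8)→{6,8,10}; (8,1)→{1,2}; (10,10)→{9,10}. Safe: 5. Place at column 5.
Columns [3, 6, 9, 7, 2, 4, 8, 1, 5, 10], r−c [-2, -4, -6, -3, 3, 2, -1, 7, 4, 0], r+c [4, 8, 12, 11, 7, 10, 15, 9, 14, 20] are all distinct, so no two queens attack.

(1,3) (2,6) (3,9) (4,7) (5,2) (6,4) (7,8) (8,1) (9,5) (10,10)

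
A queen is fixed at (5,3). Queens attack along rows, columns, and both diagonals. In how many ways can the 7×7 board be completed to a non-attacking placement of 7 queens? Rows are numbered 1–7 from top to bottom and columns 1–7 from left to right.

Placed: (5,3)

6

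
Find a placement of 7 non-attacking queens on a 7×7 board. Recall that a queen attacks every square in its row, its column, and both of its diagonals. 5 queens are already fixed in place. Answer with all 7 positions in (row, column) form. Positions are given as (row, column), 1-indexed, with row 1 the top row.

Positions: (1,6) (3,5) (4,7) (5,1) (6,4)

Row 2: attacked by (1,6)→{5,6,7}; (3,5)→{4,5,6}; (4,7)→{5,7}; (5,1)→{1,4}; (6,4)→{4}. Safe: 2, 3. Place at column 3.
Row 7: attacked by (1,6)→{6}; (2,3)→{3}; (3,5)→{1,5}; (4,7)→{4,7}; (5,1)→{1,3}; (6,4)→{3,4,5}. Safe: 2. Place at column 2.
Columns [6, 3, 5, 7, 1, 4, 2], r−c [-5, -1, -2, -3, 4, 2, 5], r+c [7, 5, 8, 11, 6, 10, 9] are all distinct, so no two queens attack.

(1,6) (2,3) (3,5) (4,7) (5,1) (6,4) (7,2)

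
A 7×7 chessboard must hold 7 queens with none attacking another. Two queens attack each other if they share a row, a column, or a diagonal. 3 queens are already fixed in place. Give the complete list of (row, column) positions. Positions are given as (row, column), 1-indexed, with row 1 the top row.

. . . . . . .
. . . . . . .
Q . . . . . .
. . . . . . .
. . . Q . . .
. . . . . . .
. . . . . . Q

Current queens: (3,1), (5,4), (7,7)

(1,5) (2,3) (3,1) (4,6) (5,4) (6,2) (7,7)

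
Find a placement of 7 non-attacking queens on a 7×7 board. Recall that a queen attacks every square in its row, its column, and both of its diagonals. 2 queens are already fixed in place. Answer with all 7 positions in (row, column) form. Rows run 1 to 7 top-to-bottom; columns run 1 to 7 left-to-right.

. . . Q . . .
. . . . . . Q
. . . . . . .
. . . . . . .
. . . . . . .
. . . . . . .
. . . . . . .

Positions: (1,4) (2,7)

(1,4) (2,7) (3,3) (4,6) (5,2) (6,5) (7,1)

Row 3: attacked by (1,4)→{2,4,6}; (2,7)→{6,7}. Safe: 1, 3, 5. Place at column 3.
Row 4: attacked by (1,4)→{1,4,7}; (2,7)→{5,7}; (3,3)→{2,3,4}. Safe: 6. Place at column 6.
Row 5: attacked by (1,4)→{4}; (2,7)→{4,7}; (3,3)→{1,3,5}; (4,6)→{5,6,7}. Safe: 2. Place at column 2.
Row 6: attacked by (1,4)→{4}; (2,7)→{3,7}; (3,3)→{3,6}; (4,6)→{4,6}; (5,2)→{1,2,3}. Safe: 5. Place at column 5.
Row 7: attacked by (1,4)→{4}; (2,7)→{2,7}; (3,3)→{3,7}; (4,6)→{3,6}; (5,2)→{2,4}; (6,5)→{4,5,6}. Safe: 1. Place at column 1.
Columns [4, 7, 3, 6, 2, 5, 1], r−c [-3, -5, 0, -2, 3, 1, 6], r+c [5, 9, 6, 10, 7, 11, 8] are all distinct, so no two queens attack.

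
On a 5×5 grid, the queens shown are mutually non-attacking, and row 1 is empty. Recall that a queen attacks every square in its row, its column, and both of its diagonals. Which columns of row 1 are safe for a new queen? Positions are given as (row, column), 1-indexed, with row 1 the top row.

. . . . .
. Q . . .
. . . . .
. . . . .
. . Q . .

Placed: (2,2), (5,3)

columns 4, 5

(2,2) attacks row 1 at column 2 and diagonals 1, 3.
(5,3) attacks row 1 at column 3.
Attacked columns: {1, 2, 3}. Safe: {4, 5}.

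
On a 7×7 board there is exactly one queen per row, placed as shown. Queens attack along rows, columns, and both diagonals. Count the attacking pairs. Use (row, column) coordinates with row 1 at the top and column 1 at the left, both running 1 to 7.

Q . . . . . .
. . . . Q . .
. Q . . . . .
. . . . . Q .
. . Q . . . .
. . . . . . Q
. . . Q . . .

0

All columns are distinct and no two queens satisfy |Δrow| = |Δcol|, so no pair attacks.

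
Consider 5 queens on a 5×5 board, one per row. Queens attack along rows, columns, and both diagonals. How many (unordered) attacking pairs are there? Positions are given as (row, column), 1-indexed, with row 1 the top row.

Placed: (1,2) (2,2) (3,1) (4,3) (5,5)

3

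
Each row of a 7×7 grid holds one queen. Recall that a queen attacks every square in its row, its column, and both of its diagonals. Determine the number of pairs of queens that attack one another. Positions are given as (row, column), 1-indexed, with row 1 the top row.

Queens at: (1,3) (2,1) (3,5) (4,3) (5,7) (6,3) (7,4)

Same column: (1,3)–(4,3) (column 3); (1,3)–(6,3) (column 3); (4,3)–(6,3) (column 3).
Same diagonal: (1,3)–(3,5) (|1−3| = |3−5| = 2); (1,3)–(5,7) (|1−5| = |3−7| = 4); (2,1)–(4,3) (|2−4| = |1−3| = 2); (3,5)–(5,7) (|3−5| = |5−7| = 2); (6,3)–(7,4) (|6−7| = |3−4| = 1).
Total attacking pairs: 8.

8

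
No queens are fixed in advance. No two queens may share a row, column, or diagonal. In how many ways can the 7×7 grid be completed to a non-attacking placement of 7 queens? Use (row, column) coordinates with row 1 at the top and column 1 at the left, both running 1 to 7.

40

Branch on row 1: col 1 → 4; col 2 → 7; col 3 → 6; col 4 → 6; col 5 → 6; col 6 → 7; col 7 → 4.
Sum: 4 + 7 + 6 + 6 + 6 + 7 + 4 = 40.
(This is the classic 7-queens count.)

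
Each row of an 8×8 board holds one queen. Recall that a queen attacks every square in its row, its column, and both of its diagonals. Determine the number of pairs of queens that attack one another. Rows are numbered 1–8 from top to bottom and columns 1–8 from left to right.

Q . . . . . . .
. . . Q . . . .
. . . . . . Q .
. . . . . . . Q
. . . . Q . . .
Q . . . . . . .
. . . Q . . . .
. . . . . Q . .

5

Same column: (1,1)–(6,1) (column 1); (2,4)–(7,4) (column 4).
Same diagonal: (1,1)–(5,5) (|1−5| = |1−5| = 4); (3,7)–(4,8) (|3−4| = |7−8| = 1); (3,7)–(5,5) (|3−5| = |7−5| = 2).
Total attacking pairs: 5.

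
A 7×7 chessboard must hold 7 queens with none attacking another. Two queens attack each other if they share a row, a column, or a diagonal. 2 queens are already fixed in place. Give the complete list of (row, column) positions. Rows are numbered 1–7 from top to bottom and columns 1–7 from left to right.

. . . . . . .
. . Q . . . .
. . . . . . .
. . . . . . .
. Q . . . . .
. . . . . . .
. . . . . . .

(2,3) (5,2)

(1,1) (2,3) (3,5) (4,7) (5,2) (6,4) (7,6)

Row 1: attacked by (2,3)→{2,3,4}; (5,2)→{2,6}. Safe: 1, 5, 7. Place at column 1.
Row 3: attacked by (1,1)→{1,3}; (2,3)→{2,3,4}; (5,2)→{2,4}. Safe: 5, 6, 7. Place at column 5.
Row 4: attacked by (1,1)→{1,4}; (2,3)→{1,3,5}; (3,5)→{4,5,6}; (5,2)→{1,2,3}. Safe: 7. Place at column 7.
Row 6: attacked by (1,1)→{1,6}; (2,3)→{3,7}; (3,5)→{2,5}; (4,7)→{5,7}; (5,2)→{1,2,3}. Safe: 4. Place at column 4.
Row 7: attacked by (1,1)→{1,7}; (2,3)→{3}; (3,5)→{1,5}; (4,7)→{4,7}; (5,2)→{2,4}; (6,4)→{3,4,5}. Safe: 6. Place at column 6.
Columns [1, 3, 5, 7, 2, 4, 6], r−c [0, -1, -2, -3, 3, 2, 1], r+c [2, 5, 8, 11, 7, 10, 13] are all distinct, so no two queens attack.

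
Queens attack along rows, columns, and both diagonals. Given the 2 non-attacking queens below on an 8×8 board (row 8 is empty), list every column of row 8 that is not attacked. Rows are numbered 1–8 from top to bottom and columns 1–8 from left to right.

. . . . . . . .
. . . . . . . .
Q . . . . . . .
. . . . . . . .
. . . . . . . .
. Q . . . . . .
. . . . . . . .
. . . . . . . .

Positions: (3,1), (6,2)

(3,1) attacks row 8 at column 1 and diagonals 6.
(6,2) attacks row 8 at column 2 and diagonals 4.
Attacked columns: {1, 2, 4, 6}. Safe: {3, 5, 7, 8}.

columns 3, 5, 7, 8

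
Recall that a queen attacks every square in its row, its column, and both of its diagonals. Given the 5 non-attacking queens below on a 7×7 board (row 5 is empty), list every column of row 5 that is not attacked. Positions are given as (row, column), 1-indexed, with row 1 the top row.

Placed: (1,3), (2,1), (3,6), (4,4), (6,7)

columns 2

(1,3) attacks row 5 at column 3 and diagonals 7.
(2,1) attacks row 5 at column 1 and diagonals 4.
(3,6) attacks row 5 at column 6 and diagonals 4.
(4,4) attacks row 5 at column 4 and diagonals 3, 5.
(6,7) attacks row 5 at column 7 and diagonals 6.
Attacked columns: {1, 3, 4, 5, 6, 7}. Safe: {2}.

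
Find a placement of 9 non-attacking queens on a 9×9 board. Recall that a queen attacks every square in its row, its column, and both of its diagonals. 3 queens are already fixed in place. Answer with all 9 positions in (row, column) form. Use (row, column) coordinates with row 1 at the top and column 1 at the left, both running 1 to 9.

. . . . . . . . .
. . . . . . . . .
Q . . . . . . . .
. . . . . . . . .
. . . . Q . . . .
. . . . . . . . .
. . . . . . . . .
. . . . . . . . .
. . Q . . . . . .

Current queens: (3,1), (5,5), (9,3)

(1,8) (2,4) (3,1) (4,7) (5,5) (6,2) (7,6) (8,9) (9,3)

Row 1: attacked by (3,1)→{1,3}; (5,5)→{1,5,9}; (9,3)→{3}. Safe: 2, 4, 6, 7, 8. Place at column 8.
Row 2: attacked by (1,8)→{7,8,9}; (3,1)→{1,2}; (5,5)→{2,5,8}; (9,3)→{3}. Safe: 4, 6. Place at column 4.
Row 4: attacked by (1,8)→{5,8}; (2,4)→{2,4,6}; (3,1)→{1,2}; (5,5)→{4,5,6}; (9,3)→{3,8}. Safe: 7, 9. Place at column 7.
Row 6: attacked by (1,8)→{3,8}; (2,4)→{4,8}; (3,1)→{1,4}; (4,7)→{5,7,9}; (5,5)→{4,5,6}; (9,3)→{3,6}. Safe: 2. Place at column 2.
Row 7: attacked by (1,8)→{2,8}; (2,4)→{4,9}; (3,1)→{1,5}; (4,7)→{4,7}; (5,5)→{3,5,7}; (6,2)→{1,2,3}; (9,3)→{1,3,5}. Safe: 6. Place at column 6.
Row 8: attacked by (1,8)→{1,8}; (2,4)→{4}; (3,1)→{1,6}; (4,7)→{3,7}; (5,5)→{2,5,8}; (6,2)→{2,4}; (7,6)→{5,6,7}; (9,3)→{2,3,4}. Safe: 9. Place at column 9.
Columns [8, 4, 1, 7, 5, 2, 6, 9, 3], r−c [-7, -2, 2, -3, 0, 4, 1, -1, 6], r+c [9, 6, 4, 11, 10, 8, 13, 17, 12] are all distinct, so no two queens attack.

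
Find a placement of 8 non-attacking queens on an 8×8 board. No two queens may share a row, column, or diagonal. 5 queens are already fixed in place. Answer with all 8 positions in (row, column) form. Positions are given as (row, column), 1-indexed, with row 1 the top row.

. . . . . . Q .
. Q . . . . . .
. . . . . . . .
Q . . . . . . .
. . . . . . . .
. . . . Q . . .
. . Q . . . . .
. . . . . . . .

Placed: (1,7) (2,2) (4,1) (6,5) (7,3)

(1,7) (2,2) (3,4) (4,1) (5,8) (6,5) (7,3) (8,6)

Row 3: attacked by (1,7)→{5,7}; (2,2)→{1,2,3}; (4,1)→{1,2}; (6,5)→{2,5,8}; (7,3)→{3,7}. Safe: 4, 6. Place at column 4.
Row 5: attacked by (1,7)→{3,7}; (2,2)→{2,5}; (3,4)→{2,4,6}; (4,1)→{1,2}; (6,5)→{4,5,6}; (7,3)→{1,3,5}. Safe: 8. Place at column 8.
Row 8: attacked by (1,7)→{7}; (2,2)→{2,8}; (3,4)→{4}; (4,1)→{1,5}; (5,8)→{5,8}; (6,5)→{3,5,7}; (7,3)→{2,3,4}. Safe: 6. Place at column 6.
Columns [7, 2, 4, 1, 8, 5, 3, 6], r−c [-6, 0, -1, 3, -3, 1, 4, 2], r+c [8, 4, 7, 5, 13, 11, 10, 14] are all distinct, so no two queens attack.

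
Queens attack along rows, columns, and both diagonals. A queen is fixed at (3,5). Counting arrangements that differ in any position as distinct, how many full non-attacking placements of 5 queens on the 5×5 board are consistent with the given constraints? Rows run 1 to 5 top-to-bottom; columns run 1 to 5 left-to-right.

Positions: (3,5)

2

Branch on row 1: col 1 → 1; col 2 → 0; col 4 → 1.
Sum: 1 + 0 + 1 = 2.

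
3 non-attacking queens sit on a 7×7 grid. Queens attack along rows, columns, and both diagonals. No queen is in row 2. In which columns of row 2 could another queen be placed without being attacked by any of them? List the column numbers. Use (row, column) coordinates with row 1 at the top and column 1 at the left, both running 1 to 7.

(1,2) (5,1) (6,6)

columns 5, 7

(1,2) attacks row 2 at column 2 and diagonals 1, 3.
(5,1) attacks row 2 at column 1 and diagonals 4.
(6,6) attacks row 2 at column 6 and diagonals 2.
Attacked columns: {1, 2, 3, 4, 6}. Safe: {5, 7}.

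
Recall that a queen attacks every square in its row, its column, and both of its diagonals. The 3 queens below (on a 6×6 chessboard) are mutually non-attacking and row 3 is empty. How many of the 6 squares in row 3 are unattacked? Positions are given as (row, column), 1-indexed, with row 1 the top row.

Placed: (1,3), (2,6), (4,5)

1

(1,3) attacks row 3 at column 3 and diagonals 1, 5.
(2,6) attacks row 3 at column 6 and diagonals 5.
(4,5) attacks row 3 at column 5 and diagonals 4, 6.
Attacked columns: {1, 3, 4, 5, 6}. Safe: {2}.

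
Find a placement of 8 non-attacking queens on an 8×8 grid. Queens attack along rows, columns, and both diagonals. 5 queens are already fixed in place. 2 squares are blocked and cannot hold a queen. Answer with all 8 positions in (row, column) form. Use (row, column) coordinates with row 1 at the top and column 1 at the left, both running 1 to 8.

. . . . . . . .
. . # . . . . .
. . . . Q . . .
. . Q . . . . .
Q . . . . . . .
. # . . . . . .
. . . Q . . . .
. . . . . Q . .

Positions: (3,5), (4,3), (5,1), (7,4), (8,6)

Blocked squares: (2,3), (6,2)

(1,8) (2,2) (3,5) (4,3) (5,1) (6,7) (7,4) (8,6)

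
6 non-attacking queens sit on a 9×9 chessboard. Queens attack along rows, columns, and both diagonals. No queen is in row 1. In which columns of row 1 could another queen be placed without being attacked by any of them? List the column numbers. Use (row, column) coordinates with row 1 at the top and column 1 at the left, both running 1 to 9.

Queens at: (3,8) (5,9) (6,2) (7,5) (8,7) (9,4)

(3,8) attacks row 1 at column 8 and diagonals 6.
(5,9) attacks row 1 at column 9 and diagonals 5.
(6,2) attacks row 1 at column 2 and diagonals 7.
(7,5) attacks row 1 at column 5.
(8,7) attacks row 1 at column 7.
(9,4) attacks row 1 at column 4.
Attacked columns: {2, 4, 5, 6, 7, 8, 9}. Safe: {1, 3}.

columns 1, 3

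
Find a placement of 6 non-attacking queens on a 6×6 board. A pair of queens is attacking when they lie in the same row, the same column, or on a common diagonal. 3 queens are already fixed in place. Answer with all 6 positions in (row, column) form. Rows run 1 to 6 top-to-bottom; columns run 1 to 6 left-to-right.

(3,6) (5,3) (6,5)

Row 1: attacked by (3,6)→{4,6}; (5,3)→{3}; (6,5)→{5}. Safe: 1, 2. Place at column 2.
Row 2: attacked by (1,2)→{1,2,3}; (3,6)→{5,6}; (5,3)→{3,6}; (6,5)→{1,5}. Safe: 4. Place at column 4.
Row 4: attacked by (1,2)→{2,5}; (2,4)→{2,4,6}; (3,6)→{5,6}; (5,3)→{2,3,4}; (6,5)→{3,5}. Safe: 1. Place at column 1.
Columns [2, 4, 6, 1, 3, 5], r−c [-1, -2, -3, 3, 2, 1], r+c [3, 6, 9, 5, 8, 11] are all distinct, so no two queens attack.

(1,2) (2,4) (3,6) (4,1) (5,3) (6,5)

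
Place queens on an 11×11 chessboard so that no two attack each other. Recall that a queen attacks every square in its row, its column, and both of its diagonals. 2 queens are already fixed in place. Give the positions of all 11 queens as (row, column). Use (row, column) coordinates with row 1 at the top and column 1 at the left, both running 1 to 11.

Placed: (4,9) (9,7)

(1,11) (2,5) (3,3) (4,9) (5,4) (6,2) (7,8) (8,10) (9,7) (10,1) (11,6)

Row 1: attacked by (4,9)→{6,9}; (9,7)→{7}. Safe: 1, 2, 3, 4, 5, 8, 10, 11. Place at column 11.
Row 2: attacked by (1,11)→{10,11}; (4,9)→{7,9,11}; (9,7)→{7}. Safe: 1, 2, 3, 4, 5, 6, 8. Place at column 5.
Row 3: attacked by (1,11)→{9,11}; (2,5)→{4,5,6}; (4,9)→{8,9,10}; (9,7)→{1,7}. Safe: 2, 3. Place at column 3.
Row 5: attacked by (1,11)→{7,11}; (2,5)→{2,5,8}; (3,3)→{1,3,5}; (4,9)→{8,9,10}; (9,7)→{3,7,11}. Safe: 4, 6. Place at column 4.
Row 6: attacked by (1,11)→{6,11}; (2,5)→{1,5,9}; (3,3)→{3,6}; (4,9)→{7,9,11}; (5,4)→{3,4,5}; (9,7)→{4,7,10}. Safe: 2, 8. Place at column 2.
Row 7: attacked by (1,11)→{5,11}; (2,5)→{5,10}; (3,3)→{3,7}; (4,9)→{6,9}; (5,4)→{2,4,6}; (6,2)→{1,2,3}; (9,7)→{5,7,9}. Safe: 8. Place at column 8.
Row 8: attacked by (1,11)→{4,11}; (2,5)→{5,11}; (3,3)→{3,8}; (4,9)→{5,9}; (5,4)→{1,4,7}; (6,2)→{2,4}; (7,8)→{7,8,9}; (9,7)→{6,7,8}. Safe: 10. Place at column 10.
Row 10: attacked by (1,11)→{2,11}; (2,5)→{5}; (3,3)→{3,10}; (4,9)→{3,9}; (5,4)→{4,9}; (6,2)→{2,6}; (7,8)→{5,8,11}; (8,10)→{8,10}; (9,7)→{6,7,8}. Safe: 1. Place at column 1.
Row 11: attacked by (1,11)→{1,11}; (2,5)→{5}; (3,3)→{3,11}; (4,9)→{2,9}; (5,4)→{4,10}; (6,2)→{2,7}; (7,8)→{4,8}; (8,10)→{7,10}; (9,7)→{5,7,9}; (10,1)→{1,2}. Safe: 6. Place at column 6.
Columns [11, 5, 3, 9, 4, 2, 8, 10, 7, 1, 6], r−c [-10, -3, 0, -5, 1, 4, -1, -2, 2, 9, 5], r+c [12, 7, 6, 13, 9, 8, 15, 18, 16, 11, 17] are all distinct, so no two queens attack.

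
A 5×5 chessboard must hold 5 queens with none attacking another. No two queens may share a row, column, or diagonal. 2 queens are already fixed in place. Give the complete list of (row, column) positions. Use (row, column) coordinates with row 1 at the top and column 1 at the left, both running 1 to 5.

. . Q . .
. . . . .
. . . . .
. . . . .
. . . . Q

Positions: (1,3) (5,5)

(1,3) (2,1) (3,4) (4,2) (5,5)

Row 2: attacked by (1,3)→{2,3,4}; (5,5)→{2,5}. Safe: 1. Place at column 1.
Row 3: attacked by (1,3)→{1,3,5}; (2,1)→{1,2}; (5,5)→{3,5}. Safe: 4. Place at column 4.
Row 4: attacked by (1,3)→{3}; (2,1)→{1,3}; (3,4)→{3,4,5}; (5,5)→{4,5}. Safe: 2. Place at column 2.
Columns [3, 1, 4, 2, 5], r−c [-2, 1, -1, 2, 0], r+c [4, 3, 7, 6, 10] are all distinct, so no two queens attack.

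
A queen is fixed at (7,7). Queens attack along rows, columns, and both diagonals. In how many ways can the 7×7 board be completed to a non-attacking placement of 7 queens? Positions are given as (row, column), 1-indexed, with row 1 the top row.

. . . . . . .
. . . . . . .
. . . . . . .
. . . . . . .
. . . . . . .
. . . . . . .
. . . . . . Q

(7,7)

Branch on row 1: col 2 → 1; col 3 → 1; col 4 → 1; col 5 → 1; col 6 → 0.
Sum: 1 + 1 + 1 + 1 + 0 = 4.

4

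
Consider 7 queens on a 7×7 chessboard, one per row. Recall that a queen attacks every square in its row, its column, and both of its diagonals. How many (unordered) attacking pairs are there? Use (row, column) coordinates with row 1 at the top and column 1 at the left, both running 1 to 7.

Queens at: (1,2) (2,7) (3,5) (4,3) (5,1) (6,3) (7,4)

Same column: (4,3)–(6,3) (column 3).
Same diagonal: (2,7)–(6,3) (|2−6| = |7−3| = 4); (6,3)–(7,4) (|6−7| = |3−4| = 1).
Total attacking pairs: 3.

3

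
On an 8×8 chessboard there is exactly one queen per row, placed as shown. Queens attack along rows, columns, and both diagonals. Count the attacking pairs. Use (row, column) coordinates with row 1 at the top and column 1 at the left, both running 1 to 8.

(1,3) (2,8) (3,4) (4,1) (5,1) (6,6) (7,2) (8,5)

2

Same column: (4,1)–(5,1) (column 1).
Same diagonal: (4,1)–(8,5) (|4−8| = |1−5| = 4).
Total attacking pairs: 2.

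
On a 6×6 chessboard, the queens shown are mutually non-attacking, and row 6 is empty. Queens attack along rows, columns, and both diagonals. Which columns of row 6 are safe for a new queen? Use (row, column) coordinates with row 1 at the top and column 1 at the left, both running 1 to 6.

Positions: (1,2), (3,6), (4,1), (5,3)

columns 5

(1,2) attacks row 6 at column 2.
(3,6) attacks row 6 at column 6 and diagonals 3.
(4,1) attacks row 6 at column 1 and diagonals 3.
(5,3) attacks row 6 at column 3 and diagonals 2, 4.
Attacked columns: {1, 2, 3, 4, 6}. Safe: {5}.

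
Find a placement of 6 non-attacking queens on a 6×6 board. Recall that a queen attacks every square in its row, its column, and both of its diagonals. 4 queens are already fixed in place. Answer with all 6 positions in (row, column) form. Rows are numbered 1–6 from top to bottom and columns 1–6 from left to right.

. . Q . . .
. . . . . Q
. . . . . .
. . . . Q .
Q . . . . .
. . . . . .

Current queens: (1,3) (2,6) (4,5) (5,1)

(1,3) (2,6) (3,2) (4,5) (5,1) (6,4)

Row 3: attacked by (1,3)→{1,3,5}; (2,6)→{5,6}; (4,5)→{4,5,6}; (5,1)→{1,3}. Safe: 2. Place at column 2.
Row 6: attacked by (1,3)→{3}; (2,6)→{2,6}; (3,2)→{2,5}; (4,5)→{3,5}; (5,1)→{1,2}. Safe: 4. Place at column 4.
Columns [3, 6, 2, 5, 1, 4], r−c [-2, -4, 1, -1, 4, 2], r+c [4, 8, 5, 9, 6, 10] are all distinct, so no two queens attack.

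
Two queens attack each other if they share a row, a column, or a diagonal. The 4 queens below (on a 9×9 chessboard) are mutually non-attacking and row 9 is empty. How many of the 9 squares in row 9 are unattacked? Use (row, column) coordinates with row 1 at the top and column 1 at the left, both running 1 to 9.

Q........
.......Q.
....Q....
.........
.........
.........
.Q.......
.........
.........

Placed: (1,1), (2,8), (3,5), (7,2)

3

(1,1) attacks row 9 at column 1 and diagonals 9.
(2,8) attacks row 9 at column 8 and diagonals 1.
(3,5) attacks row 9 at column 5.
(7,2) attacks row 9 at column 2 and diagonals 4.
Attacked columns: {1, 2, 4, 5, 8, 9}. Safe: {3, 6, 7}.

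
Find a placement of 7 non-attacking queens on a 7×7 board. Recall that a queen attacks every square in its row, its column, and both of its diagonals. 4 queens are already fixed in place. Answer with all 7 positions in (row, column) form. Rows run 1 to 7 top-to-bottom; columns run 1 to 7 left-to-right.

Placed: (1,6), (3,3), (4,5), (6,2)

(1,6) (2,1) (3,3) (4,5) (5,7) (6,2) (7,4)

Row 2: attacked by (1,6)→{5,6,7}; (3,3)→{2,3,4}; (4,5)→{3,5,7}; (6,2)→{2,6}. Safe: 1. Place at column 1.
Row 5: attacked by (1,6)→{2,6}; (2,1)→{1,4}; (3,3)→{1,3,5}; (4,5)→{4,5,6}; (6,2)→{1,2,3}. Safe: 7. Place at column 7.
Row 7: attacked by (1,6)→{6}; (2,1)→{1,6}; (3,3)→{3,7}; (4,5)→{2,5}; (5,7)→{5,7}; (6,2)→{1,2,3}. Safe: 4. Place at column 4.
Columns [6, 1, 3, 5, 7, 2, 4], r−c [-5, 1, 0, -1, -2, 4, 3], r+c [7, 3, 6, 9, 12, 8, 11] are all distinct, so no two queens attack.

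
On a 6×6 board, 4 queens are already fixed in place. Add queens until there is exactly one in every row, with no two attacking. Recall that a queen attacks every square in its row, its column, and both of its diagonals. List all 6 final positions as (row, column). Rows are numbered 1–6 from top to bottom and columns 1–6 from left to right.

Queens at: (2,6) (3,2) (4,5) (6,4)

Row 1: attacked by (2,6)→{5,6}; (3,2)→{2,4}; (4,5)→{2,5}; (6,4)→{4}. Safe: 1, 3. Place at column 3.
Row 5: attacked by (1,3)→{3}; (2,6)→{3,6}; (3,2)→{2,4}; (4,5)→{4,5,6}; (6,4)→{3,4,5}. Safe: 1. Place at column 1.
Columns [3, 6, 2, 5, 1, 4], r−c [-2, -4, 1, -1, 4, 2], r+c [4, 8, 5, 9, 6, 10] are all distinct, so no two queens attack.

(1,3) (2,6) (3,2) (4,5) (5,1) (6,4)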